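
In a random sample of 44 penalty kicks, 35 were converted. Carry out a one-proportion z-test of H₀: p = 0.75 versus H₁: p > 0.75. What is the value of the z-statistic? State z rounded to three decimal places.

z = 0.696

With x = 35 successes in n = 44, p̂ = 0.79545.
SE₀ = √(0.75·0.25/44) = 0.065279.
Test statistic: z = 0.04545/0.065279 = 0.696.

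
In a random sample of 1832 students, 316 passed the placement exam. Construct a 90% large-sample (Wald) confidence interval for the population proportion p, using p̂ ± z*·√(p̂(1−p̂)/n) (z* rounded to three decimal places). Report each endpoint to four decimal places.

With x = 316 successes in n = 1832, p̂ = 0.17249.
Standard error of p̂: √(0.142737/1832) = √0.000077913 = 0.008827.
For 90% confidence, z* = 1.645.
Margin of error: 1.645 × 0.008827 = 0.01452.
CI: 0.17249 ± 0.01452 = (0.1580, 0.1870).

(0.1580, 0.1870)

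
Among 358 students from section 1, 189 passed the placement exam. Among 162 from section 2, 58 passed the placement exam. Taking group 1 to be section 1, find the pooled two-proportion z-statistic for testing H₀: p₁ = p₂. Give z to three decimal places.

z = 3.593

p̂₁ = 189/358 = 0.52793, p̂₂ = 58/162 = 0.35802.
Pooling: p̂ = 247/520 = 0.47500.
SE = √[p̂(1−p̂)(1/n₁+1/n₂)] = √[0.47500·0.52500·(1/358+1/162)] ≈ 0.047286.
z = 0.16991/0.047286 = 3.593.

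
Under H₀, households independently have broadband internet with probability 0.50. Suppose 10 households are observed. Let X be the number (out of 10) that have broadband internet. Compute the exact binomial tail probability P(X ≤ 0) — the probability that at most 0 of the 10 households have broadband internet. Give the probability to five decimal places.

X ~ Binomial(n=10, p=0.50).
P(X ≤ 0) = C(10,0)·0.50^0·0.50^10.
= 0.000977 = 0.00098.

P = 0.00098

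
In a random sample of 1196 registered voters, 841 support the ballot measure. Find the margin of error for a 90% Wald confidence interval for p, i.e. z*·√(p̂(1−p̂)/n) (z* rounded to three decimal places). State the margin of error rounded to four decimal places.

ME = 0.0217

With x = 841 successes in n = 1196, p̂ = 0.70318.
SE = √(p̂(1−p̂)/n) = √(0.208719/1196) = 0.013210.
For 90% confidence, z* = 1.645.
So ME = 0.0217.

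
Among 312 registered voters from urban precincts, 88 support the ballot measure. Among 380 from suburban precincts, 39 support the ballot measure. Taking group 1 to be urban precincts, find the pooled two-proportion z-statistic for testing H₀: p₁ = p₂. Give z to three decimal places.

z = 6.067

p̂₁ = 88/312 = 0.28205, p̂₂ = 39/380 = 0.10263.
Pooling: p̂ = 127/692 = 0.18353.
Pooled SE = √[0.1498442·0.00583671] ≈ 0.029574.
z = 0.17942/0.029574 = 6.067.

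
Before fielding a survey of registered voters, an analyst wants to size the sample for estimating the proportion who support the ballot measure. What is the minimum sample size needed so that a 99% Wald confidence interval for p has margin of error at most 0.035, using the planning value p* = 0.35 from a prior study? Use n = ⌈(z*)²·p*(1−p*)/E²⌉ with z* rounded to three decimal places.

The 99% critical value is z* = 2.576.
p*(1−p*) = 0.2275.
(z*)²·p*(1−p*)/E² = 6.635776·0.2275/0.001225 = 1232.358.
⌈1232.358⌉ = 1233.

n = 1233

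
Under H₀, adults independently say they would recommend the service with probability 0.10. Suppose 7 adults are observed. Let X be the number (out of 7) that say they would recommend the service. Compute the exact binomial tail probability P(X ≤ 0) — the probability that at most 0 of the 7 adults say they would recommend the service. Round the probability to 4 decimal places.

X is binomial with n = 7 and p = 0.10.
P(X ≤ 0) = C(7,0)·0.10^0·0.90^7.
= 0.478297 = 0.4783.

P = 0.4783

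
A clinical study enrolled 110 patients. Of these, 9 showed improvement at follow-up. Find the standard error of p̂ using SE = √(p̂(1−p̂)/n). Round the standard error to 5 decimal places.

Sample proportion p̂ = 9/110 = 0.08182.
p̂(1−p̂) = 0.075125.
SE = √(0.075125/110) = √0.000682955 = 0.02613.

SE = 0.02613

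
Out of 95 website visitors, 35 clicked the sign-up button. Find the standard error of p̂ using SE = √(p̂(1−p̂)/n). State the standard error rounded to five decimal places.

p̂ = 35/95 = 0.36842.
p̂(1−p̂) = 0.36842·0.63158 = 0.232687.
Dividing by n and taking the root: √0.002449337 = 0.04949.

SE = 0.04949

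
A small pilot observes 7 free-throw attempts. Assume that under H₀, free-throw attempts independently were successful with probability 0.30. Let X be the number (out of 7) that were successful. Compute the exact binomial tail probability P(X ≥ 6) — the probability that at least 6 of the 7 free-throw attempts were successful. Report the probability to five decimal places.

X ~ Binomial(n=7, p=0.30).
P(X ≥ 6) = C(7,6)·0.30^6·0.70^1 + C(7,7)·0.30^7·0.70^0.
= 0.003572 + 0.000219 = 0.00379.

P = 0.00379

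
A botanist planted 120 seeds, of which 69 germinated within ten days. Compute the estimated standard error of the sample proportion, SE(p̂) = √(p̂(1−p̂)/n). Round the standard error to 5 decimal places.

Sample proportion p̂ = 69/120 = 0.57500.
p̂(1−p̂) = 0.57500·0.42500 = 0.244375.
SE = √(0.244375/120) = 0.04513.

SE = 0.04513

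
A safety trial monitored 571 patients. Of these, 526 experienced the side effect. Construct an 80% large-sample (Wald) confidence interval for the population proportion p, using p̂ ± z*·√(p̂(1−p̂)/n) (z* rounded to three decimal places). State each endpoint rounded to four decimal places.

Sample proportion p̂ = 526/571 = 0.92119.
SE = √(p̂(1−p̂)/n) = √(0.072598/571) = 0.011276.
For 80% confidence, z* = 1.282.
Margin = 1.282·0.011276 = 0.01446.
So the interval runs from 0.9067 to 0.9356.

(0.9067, 0.9356)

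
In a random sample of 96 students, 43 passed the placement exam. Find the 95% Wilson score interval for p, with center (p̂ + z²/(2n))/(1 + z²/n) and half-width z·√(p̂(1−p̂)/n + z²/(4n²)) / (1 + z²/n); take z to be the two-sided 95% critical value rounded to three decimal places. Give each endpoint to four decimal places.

p̂ = 43/96 = 0.44792; z = 1.960, so z² = 3.841600.
Denominator 1 + z²/n = 1 + 3.841600/96 = 1.040017.
Center = (0.44792 + 0.020008)/1.040017 = 0.44992.
Radicand: p̂(1−p̂)/n + z²/(4n²) = 0.002575910 + 0.000104210 = 0.002680120.
Half-width = z·√(radicand)/denom = 1.960·0.051770/1.040017 = 0.09756.
CI: 0.44992 ± 0.09756 = (0.3524, 0.5475).

(0.3524, 0.5475)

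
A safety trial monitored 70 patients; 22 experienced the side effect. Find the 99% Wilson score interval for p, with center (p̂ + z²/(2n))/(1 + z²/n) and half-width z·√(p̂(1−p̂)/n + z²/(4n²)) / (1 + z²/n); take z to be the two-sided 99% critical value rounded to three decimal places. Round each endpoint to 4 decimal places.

p̂ = 22/70 = 0.31429; z = 2.576, so z² = 6.635776.
1 + z²/n = 1.094797.
Center = (0.31429 + 0.047398)/1.094797 = 0.33037.
Radicand: p̂(1−p̂)/n + z²/(4n²) = 0.003078717 + 0.000338560 = 0.003417277.
Half-width = 2.576·√0.003417277/1.094797 = 0.13755.
So the interval runs from 0.1928 to 0.4679.

(0.1928, 0.4679)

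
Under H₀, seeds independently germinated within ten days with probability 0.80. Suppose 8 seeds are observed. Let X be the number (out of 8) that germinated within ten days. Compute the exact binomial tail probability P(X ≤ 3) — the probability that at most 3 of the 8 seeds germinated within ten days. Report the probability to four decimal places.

X is binomial with n = 8 and p = 0.80.
P(X ≤ 3) = C(8,0)·0.80^0·0.20^8 + C(8,1)·0.80^1·0.20^7 + C(8,2)·0.80^2·0.20^6 + C(8,3)·0.80^3·0.20^5.
= 0.000003 + 0.000082 + 0.001147 + 0.009175 = 0.0104.

P = 0.0104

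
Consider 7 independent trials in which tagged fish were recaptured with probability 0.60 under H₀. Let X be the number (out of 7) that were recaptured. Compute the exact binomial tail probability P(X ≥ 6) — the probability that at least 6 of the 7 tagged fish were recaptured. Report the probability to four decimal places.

P = 0.1586

X ~ Binomial(n=7, p=0.60).
P(X ≥ 6) = C(7,6)·0.60^6·0.40^1 + C(7,7)·0.60^7·0.40^0.
= 0.130637 + 0.027994 = 0.1586.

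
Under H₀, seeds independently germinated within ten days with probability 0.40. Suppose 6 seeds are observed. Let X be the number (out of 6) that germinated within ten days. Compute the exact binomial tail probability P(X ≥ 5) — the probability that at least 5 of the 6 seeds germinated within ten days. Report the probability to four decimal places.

P = 0.0410

X is binomial with n = 6 and p = 0.40.
P(X ≥ 5) = C(6,5)·0.40^5·0.60^1 + C(6,6)·0.40^6·0.60^0.
= 0.036864 + 0.004096 = 0.0410.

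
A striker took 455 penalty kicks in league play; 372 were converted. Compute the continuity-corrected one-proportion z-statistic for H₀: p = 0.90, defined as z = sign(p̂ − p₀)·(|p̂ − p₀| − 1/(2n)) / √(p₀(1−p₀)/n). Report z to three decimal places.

z = -5.782

The sample proportion is 372/455 = 0.81758. p̂ − p₀ = -0.082418.
Continuity correction 1/(2n) = 1/910 = 0.001099.
Corrected numerator: |-0.082418| − 0.001099 = 0.081319.
SE₀ = √(0.90·0.10/455) = 0.014064.
z = (−)0.081319/0.014064 = -5.782.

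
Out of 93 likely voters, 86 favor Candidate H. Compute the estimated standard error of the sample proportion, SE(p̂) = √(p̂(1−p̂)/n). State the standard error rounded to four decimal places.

With x = 86 successes in n = 93, p̂ = 0.92473.
p̂(1−p̂) = 0.92473·0.07527 = 0.069604.
Dividing by n and taking the root: √0.000748430 = 0.0274.

SE = 0.0274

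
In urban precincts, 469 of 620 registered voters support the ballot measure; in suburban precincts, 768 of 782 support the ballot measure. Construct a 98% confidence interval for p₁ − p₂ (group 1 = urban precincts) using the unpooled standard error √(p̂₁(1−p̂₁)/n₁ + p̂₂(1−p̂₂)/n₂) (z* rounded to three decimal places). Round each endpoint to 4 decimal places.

(-0.2672, -0.1841)

p̂₁ = 469/620 = 0.75645, p̂₂ = 768/782 = 0.98210; p̂₁ − p̂₂ = -0.22565.
Unpooled SE = √(p̂₁(1−p̂₁)/n₁ + p̂₂(1−p̂₂)/n₂) = √(0.000297149 + 0.000022484) = 0.017878.
z* = 2.326 at the 98% level. Margin = 2.326·0.017878 = 0.04158.
CI: -0.22565 ± 0.04158 = (-0.2672, -0.1841).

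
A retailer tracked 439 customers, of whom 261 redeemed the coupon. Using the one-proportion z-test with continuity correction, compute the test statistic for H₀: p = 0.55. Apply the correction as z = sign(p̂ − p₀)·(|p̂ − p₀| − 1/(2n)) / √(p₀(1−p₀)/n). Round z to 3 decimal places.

p̂ = 261/439 = 0.59453. p̂ − p₀ = 0.044533.
Continuity correction 1/(2n) = 1/878 = 0.001139.
Corrected numerator: |0.044533| − 0.001139 = 0.043394.
SE₀ = √(0.55·0.45/439) = 0.023744.
z = +0.043394/0.023744 = 1.828.

z = 1.828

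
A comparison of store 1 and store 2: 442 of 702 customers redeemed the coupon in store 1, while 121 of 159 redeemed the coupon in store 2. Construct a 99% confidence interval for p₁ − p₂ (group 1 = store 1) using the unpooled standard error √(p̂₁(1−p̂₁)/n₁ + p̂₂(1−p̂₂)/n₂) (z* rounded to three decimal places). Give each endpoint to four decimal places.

(-0.2303, -0.0324)

p̂₁ = 442/702 = 0.62963, p̂₂ = 121/159 = 0.76101; p̂₁ − p̂₂ = -0.13138.
SE = √(0.000332188 + 0.001143872) = √0.001476060 = 0.038420.
The 99% critical value is z* = 2.576. Margin = 2.576·0.038420 = 0.09897.
Interval: -0.13138 ± 0.09897 → (-0.2303, -0.0324).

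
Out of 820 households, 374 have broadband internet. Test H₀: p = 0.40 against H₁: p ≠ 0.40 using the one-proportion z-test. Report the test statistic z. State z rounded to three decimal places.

The sample proportion is 374/820 = 0.45610.
Under H₀, SE = √(p₀(1−p₀)/n) = √(0.40·0.60/820) = √0.000292683 = 0.017108.
z = (p̂ − p₀)/SE = (0.45610 − 0.40)/0.017108 = 3.279.

z = 3.279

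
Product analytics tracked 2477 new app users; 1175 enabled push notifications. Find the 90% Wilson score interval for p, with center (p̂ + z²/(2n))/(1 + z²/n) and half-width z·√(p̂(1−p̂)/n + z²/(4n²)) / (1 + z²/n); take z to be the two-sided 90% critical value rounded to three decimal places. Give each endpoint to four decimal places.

(0.4579, 0.4909)

Here p̂ = 1175/2477 = 0.47436 and z = 1.645 (z² = 2.706025).
1 + z²/n = 1.001092.
Adjusted center: (0.47436 + z²/(2n))/1.001092 = 0.47439.
Radicand: p̂(1−p̂)/n + z²/(4n²) = 0.000100663 + 0.000000110 = 0.000100773.
Half-width = z·√(radicand)/denom = 1.645·0.010039/1.001092 = 0.01650.
Interval: 0.47439 ± 0.01650 → (0.4579, 0.4909).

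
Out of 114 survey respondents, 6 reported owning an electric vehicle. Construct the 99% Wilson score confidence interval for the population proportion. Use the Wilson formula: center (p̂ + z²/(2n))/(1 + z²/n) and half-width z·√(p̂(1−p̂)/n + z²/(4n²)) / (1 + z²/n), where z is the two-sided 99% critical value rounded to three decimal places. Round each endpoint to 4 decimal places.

Here p̂ = 6/114 = 0.05263 and z = 2.576 (z² = 6.635776).
1 + z²/n = 1.058209.
Center = (0.05263 + 0.029104)/1.058209 = 0.07724.
Radicand: p̂(1−p̂)/n + z²/(4n²) = 0.000437382 + 0.000127650 = 0.000565032.
Half-width = 2.576·√0.000565032/1.058209 = 0.05786.
CI: 0.07724 ± 0.05786 = (0.0194, 0.1351).

(0.0194, 0.1351)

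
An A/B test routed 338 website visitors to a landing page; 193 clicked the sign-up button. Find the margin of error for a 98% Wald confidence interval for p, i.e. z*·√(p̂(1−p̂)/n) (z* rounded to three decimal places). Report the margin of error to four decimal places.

With x = 193 successes in n = 338, p̂ = 0.57101.
Standard error of p̂: √(0.244958/338) = √0.000724728 = 0.026921.
z* = 2.326 at the 98% level.
Margin of error = z*·SE = 2.326 × 0.026921 = 0.0626.

ME = 0.0626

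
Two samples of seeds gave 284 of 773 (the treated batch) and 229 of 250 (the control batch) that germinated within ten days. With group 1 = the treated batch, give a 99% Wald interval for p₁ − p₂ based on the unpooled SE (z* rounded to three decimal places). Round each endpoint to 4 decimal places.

(-0.6121, -0.4851)

p̂₁ = 284/773 = 0.36740, p̂₂ = 229/250 = 0.91600; p̂₁ − p̂₂ = -0.54860.
SE = √(0.000300669 + 0.000307776) = √0.000608445 = 0.024667.
z* = 2.576 at the 99% level. Margin of error = 0.06354.
Interval: -0.54860 ± 0.06354 → (-0.6121, -0.4851).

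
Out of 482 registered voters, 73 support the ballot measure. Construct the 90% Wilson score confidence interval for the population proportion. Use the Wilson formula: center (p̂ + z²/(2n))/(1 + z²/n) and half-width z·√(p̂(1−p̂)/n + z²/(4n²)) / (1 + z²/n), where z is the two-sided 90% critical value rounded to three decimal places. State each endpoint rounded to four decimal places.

(0.1265, 0.1803)

p̂ = 73/482 = 0.15145; z = 1.645, so z² = 2.706025.
1 + z²/n = 1.005614.
Center = (0.15145 + 0.002807)/1.005614 = 0.15340.
Radicand: p̂(1−p̂)/n + z²/(4n²) = 0.000266628 + 0.000002912 = 0.000269540.
Half-width = 1.645·√0.000269540/1.005614 = 0.02686.
Interval: 0.15340 ± 0.02686 → (0.1265, 0.1803).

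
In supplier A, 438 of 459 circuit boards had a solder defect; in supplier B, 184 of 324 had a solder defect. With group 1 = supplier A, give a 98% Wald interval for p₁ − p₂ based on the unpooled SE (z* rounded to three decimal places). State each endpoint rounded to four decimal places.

(0.3184, 0.4543)

p̂₁ = 438/459 = 0.95425, p̂₂ = 184/324 = 0.56790; p̂₁ − p̂₂ = 0.38635.
Unpooled SE = √(p̂₁(1−p̂₁)/n₁ + p̂₂(1−p̂₂)/n₂) = √(0.000095116 + 0.000757375) = 0.029197.
The 98% critical value is z* = 2.326. Margin of error = 0.06791.
Interval: 0.38635 ± 0.06791 → (0.3184, 0.4543).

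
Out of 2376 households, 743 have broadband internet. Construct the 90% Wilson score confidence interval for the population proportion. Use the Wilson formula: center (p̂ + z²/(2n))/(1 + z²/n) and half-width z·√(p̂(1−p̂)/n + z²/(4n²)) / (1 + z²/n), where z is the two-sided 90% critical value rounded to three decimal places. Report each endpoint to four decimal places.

p̂ = 743/2376 = 0.31271; z = 1.645, so z² = 2.706025.
1 + z²/n = 1.001139.
Center = (0.31271 + 0.000569)/1.001139 = 0.31292.
Radicand: p̂(1−p̂)/n + z²/(4n²) = 0.000090456 + 0.000000120 = 0.000090576.
Half-width = z·√(radicand)/denom = 1.645·0.009517/1.001139 = 0.01564.
So the interval runs from 0.2973 to 0.3286.

(0.2973, 0.3286)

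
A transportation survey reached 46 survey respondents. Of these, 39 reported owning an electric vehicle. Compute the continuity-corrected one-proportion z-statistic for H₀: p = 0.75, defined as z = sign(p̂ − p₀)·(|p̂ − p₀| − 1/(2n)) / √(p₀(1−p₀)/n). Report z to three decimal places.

z = 1.362

Sample proportion p̂ = 39/46 = 0.84783. p̂ − p₀ = 0.097826.
Continuity correction 1/(2n) = 1/92 = 0.010870.
Corrected numerator: |0.097826| − 0.010870 = 0.086956.
Under H₀, SE = √(p₀(1−p₀)/n) = √(0.75·0.25/46) = √0.004076087 = 0.063844.
z = (+)0.086956/0.063844 = 1.362.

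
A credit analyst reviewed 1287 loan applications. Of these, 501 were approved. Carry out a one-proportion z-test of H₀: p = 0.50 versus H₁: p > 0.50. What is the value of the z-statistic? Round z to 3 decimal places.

The sample proportion is 501/1287 = 0.38928.
Null standard error: √(0.50·0.50/1287) = √0.000194250 = 0.013937.
z = (0.38928 − 0.50)/0.013937 = -0.11072/0.013937 = -7.944.

z = -7.944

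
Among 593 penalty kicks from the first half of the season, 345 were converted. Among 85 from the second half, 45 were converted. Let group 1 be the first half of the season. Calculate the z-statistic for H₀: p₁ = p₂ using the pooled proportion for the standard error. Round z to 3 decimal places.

Sample proportions: p̂₁ = 345/593 = 0.58179 and p̂₂ = 45/85 = 0.52941.
Pooled p̂ = (345+45)/(593+85) = 390/678 = 0.57522.
Pooled SE = √[0.2443418·0.01345105] ≈ 0.057329.
z = (p̂₁ − p̂₂)/SE = (0.58179 − 0.52941)/0.057329 = 0.05238/0.057329 = 0.914.

z = 0.914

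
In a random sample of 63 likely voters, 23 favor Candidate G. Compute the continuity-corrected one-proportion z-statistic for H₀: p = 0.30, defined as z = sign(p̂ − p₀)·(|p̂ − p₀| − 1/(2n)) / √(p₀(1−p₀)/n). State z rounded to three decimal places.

The sample proportion is 23/63 = 0.36508. p̂ − p₀ = 0.065079.
Continuity correction 1/(2n) = 1/126 = 0.007937.
Corrected numerator: |0.065079| − 0.007937 = 0.057142.
Null standard error: √(0.30·0.70/63) = √0.003333333 = 0.057735.
z = +0.057142/0.057735 = 0.990.

z = 0.990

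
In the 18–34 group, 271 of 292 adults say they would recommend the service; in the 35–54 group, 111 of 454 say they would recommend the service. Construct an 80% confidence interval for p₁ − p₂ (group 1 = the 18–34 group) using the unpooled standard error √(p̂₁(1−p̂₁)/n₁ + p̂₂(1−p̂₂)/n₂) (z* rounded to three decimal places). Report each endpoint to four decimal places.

p̂₁ = 271/292 = 0.92808, p̂₂ = 111/454 = 0.24449; p̂₁ − p̂₂ = 0.68359.
Unpooled SE = √(p̂₁(1−p̂₁)/n₁ + p̂₂(1−p̂₂)/n₂) = √(0.000228581 + 0.000406864) = 0.025208.
z* = 1.282 at the 80% level. Margin = 1.282·0.025208 = 0.03232.
So the interval runs from 0.6513 to 0.7159.

(0.6513, 0.7159)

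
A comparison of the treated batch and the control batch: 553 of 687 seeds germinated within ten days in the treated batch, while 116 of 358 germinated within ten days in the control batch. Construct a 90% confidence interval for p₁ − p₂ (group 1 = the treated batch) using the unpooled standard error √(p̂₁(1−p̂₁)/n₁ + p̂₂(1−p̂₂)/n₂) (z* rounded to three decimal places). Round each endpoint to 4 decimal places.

(0.4332, 0.5286)

p̂₁ = 553/687 = 0.80495, p̂₂ = 116/358 = 0.32402; p̂₁ − p̂₂ = 0.48093.
Unpooled SE = √(p̂₁(1−p̂₁)/n₁ + p̂₂(1−p̂₂)/n₂) = √(0.000228539 + 0.000611821) = 0.028989.
The 90% critical value is z* = 1.645. Margin of error = 0.04769.
So the interval runs from 0.4332 to 0.5286.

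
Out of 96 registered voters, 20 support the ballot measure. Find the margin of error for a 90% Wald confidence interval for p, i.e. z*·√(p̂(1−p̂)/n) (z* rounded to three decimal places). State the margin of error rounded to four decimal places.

ME = 0.0682

Sample proportion p̂ = 20/96 = 0.20833.
SE(p̂) = √(0.20833·0.79167/96) = 0.041449.
z* = 1.645 at the 90% level.
Margin of error = z*·SE = 1.645 × 0.041449 = 0.0682.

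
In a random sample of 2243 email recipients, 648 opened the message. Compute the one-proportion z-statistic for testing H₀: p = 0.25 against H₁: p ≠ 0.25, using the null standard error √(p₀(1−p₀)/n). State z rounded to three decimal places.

z = 4.255

p̂ = 648/2243 = 0.28890.
Null standard error: √(0.25·0.75/2243) = √0.000083593 = 0.009143.
Test statistic: z = 0.03890/0.009143 = 4.255.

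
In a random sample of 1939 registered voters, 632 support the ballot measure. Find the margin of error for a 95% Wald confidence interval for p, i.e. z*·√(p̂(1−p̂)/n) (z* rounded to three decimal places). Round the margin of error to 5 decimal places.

The sample proportion is 632/1939 = 0.32594.
SE = √(p̂(1−p̂)/n) = √(0.219704/1939) = 0.010645.
For 95% confidence, z* = 1.960.
Margin of error = z*·SE = 1.960 × 0.010645 = 0.02086.

ME = 0.02086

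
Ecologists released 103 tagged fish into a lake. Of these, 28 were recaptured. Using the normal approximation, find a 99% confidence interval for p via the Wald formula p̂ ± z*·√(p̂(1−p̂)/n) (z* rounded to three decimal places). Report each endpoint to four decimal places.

p̂ = 28/103 = 0.27184.
SE(p̂) = √(0.27184·0.72816/103) = 0.043838.
z* = 2.576 at the 99% level.
Margin = 2.576·0.043838 = 0.11293.
Interval: 0.27184 ± 0.11293 → (0.1589, 0.3848).

(0.1589, 0.3848)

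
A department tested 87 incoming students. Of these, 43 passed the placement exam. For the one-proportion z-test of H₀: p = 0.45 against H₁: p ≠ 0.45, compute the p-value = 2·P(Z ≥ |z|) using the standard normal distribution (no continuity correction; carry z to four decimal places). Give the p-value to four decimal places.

With x = 43 successes in n = 87, p̂ = 0.49425.
SE₀ = √(0.45·0.55/87) = 0.053337.
z = (p̂ − p₀)/SE = (43/87 − 0.45)/0.053337 ≈ 0.8297.
p-value = 2·P(Z ≥ |z|) with z = 0.8297 → 0.4067.

p-value = 0.4067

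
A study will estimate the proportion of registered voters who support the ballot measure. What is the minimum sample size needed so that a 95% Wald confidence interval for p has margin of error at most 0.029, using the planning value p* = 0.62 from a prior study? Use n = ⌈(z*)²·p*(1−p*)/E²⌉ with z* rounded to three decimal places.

n = 1077

The 95% critical value is z* = 1.960.
p*(1−p*) = 0.2356.
Required n before rounding: 3.841600 × 0.2356 / 0.029² = 1076.196.
⌈1076.196⌉ = 1077.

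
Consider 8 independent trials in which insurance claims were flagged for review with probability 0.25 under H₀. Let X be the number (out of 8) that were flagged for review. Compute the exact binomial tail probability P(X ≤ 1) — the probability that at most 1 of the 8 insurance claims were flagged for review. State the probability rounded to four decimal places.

X ~ Binomial(n=8, p=0.25).
P(X ≤ 1) = C(8,0)·0.25^0·0.75^8 + C(8,1)·0.25^1·0.75^7.
= 0.100113 + 0.266968 = 0.3671.

P = 0.3671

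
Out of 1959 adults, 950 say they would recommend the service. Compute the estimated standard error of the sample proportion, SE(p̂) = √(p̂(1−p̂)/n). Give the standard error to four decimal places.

The sample proportion is 950/1959 = 0.48494.
p̂(1−p̂) = 0.48494·0.51506 = 0.249773.
SE = √(0.249773/1959) = √0.000127500 = 0.0113.

SE = 0.0113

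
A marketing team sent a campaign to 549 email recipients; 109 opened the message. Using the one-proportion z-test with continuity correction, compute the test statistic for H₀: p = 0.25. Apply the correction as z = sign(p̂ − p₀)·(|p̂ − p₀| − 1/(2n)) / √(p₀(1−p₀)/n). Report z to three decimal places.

z = -2.735

The sample proportion is 109/549 = 0.19854. p̂ − p₀ = -0.051457.
Continuity correction 1/(2n) = 1/1098 = 0.000911.
Corrected numerator: |-0.051457| − 0.000911 = 0.050546.
Under H₀, SE = √(p₀(1−p₀)/n) = √(0.25·0.75/549) = √0.000341530 = 0.018481.
z = (−)0.050546/0.018481 = -2.735.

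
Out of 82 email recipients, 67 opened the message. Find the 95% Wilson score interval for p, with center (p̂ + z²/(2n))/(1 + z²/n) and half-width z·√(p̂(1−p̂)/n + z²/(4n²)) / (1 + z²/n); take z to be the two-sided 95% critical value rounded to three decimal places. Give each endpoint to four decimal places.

p̂ = 67/82 = 0.81707; z = 1.960, so z² = 3.841600.
1 + z²/n = 1.046849.
Center = (0.81707 + 0.023424)/1.046849 = 0.80288.
Radicand: p̂(1−p̂)/n + z²/(4n²) = 0.001822739 + 0.000142832 = 0.001965571.
Half-width = z·√(radicand)/denom = 1.960·0.044335/1.046849 = 0.08301.
So the interval runs from 0.7199 to 0.8859.

(0.7199, 0.8859)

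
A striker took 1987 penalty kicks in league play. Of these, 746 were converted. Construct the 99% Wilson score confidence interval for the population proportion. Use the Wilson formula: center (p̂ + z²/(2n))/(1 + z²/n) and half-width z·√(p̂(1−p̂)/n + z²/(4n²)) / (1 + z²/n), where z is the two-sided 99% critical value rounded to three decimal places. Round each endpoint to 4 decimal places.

(0.3479, 0.4038)

p̂ = 746/1987 = 0.37544; z = 2.576, so z² = 6.635776.
Denominator 1 + z²/n = 1 + 6.635776/1987 = 1.003340.
Center = (0.37544 + 0.001670)/1.003340 = 0.37585.
Radicand: p̂(1−p̂)/n + z²/(4n²) = 0.000118010 + 0.000000420 = 0.000118430.
Half-width = 2.576·√0.000118430/1.003340 = 0.02794.
So the interval runs from 0.3479 to 0.4038.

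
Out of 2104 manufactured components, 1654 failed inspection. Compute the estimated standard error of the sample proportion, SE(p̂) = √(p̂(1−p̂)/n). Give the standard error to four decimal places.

The sample proportion is 1654/2104 = 0.78612.
p̂(1−p̂) = 0.168135.
SE = √(0.168135/2104) = 0.0089.

SE = 0.0089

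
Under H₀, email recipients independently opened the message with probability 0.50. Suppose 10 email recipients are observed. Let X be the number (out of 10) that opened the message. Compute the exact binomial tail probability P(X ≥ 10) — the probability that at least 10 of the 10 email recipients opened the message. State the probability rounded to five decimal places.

X is binomial with n = 10 and p = 0.50.
P(X ≥ 10) = C(10,10)·0.50^10·0.50^0.
= 0.000977 = 0.00098.

P = 0.00098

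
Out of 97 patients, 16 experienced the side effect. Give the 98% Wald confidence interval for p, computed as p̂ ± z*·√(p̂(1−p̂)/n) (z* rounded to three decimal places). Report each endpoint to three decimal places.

p̂ = 16/97 = 0.16495.
Standard error of p̂: √(0.137740/97) = √0.001420005 = 0.037683.
The 98% critical value is z* = 2.326.
Margin of error: 2.326 × 0.037683 = 0.08765.
So the interval runs from 0.077 to 0.253.

(0.077, 0.253)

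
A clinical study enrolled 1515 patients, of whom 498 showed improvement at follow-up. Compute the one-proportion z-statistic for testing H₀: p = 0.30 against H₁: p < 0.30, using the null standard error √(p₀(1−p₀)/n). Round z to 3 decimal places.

z = 2.439

p̂ = 498/1515 = 0.32871.
SE₀ = √(0.30·0.70/1515) = 0.011773.
z = (0.32871 − 0.30)/0.011773 = 0.02871/0.011773 = 2.439.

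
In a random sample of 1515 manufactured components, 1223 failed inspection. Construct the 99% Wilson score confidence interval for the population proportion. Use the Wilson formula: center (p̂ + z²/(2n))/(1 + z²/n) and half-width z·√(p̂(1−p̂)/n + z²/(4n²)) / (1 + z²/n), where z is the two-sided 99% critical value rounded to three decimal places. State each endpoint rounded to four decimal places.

(0.7798, 0.8320)

Here p̂ = 1223/1515 = 0.80726 and z = 2.576 (z² = 6.635776).
1 + z²/n = 1.004380.
Center = (0.80726 + 0.002190)/1.004380 = 0.80592.
Radicand: p̂(1−p̂)/n + z²/(4n²) = 0.000102700 + 0.000000723 = 0.000103423.
Half-width = 2.576·√0.000103423/1.004380 = 0.02608.
Interval: 0.80592 ± 0.02608 → (0.7798, 0.8320).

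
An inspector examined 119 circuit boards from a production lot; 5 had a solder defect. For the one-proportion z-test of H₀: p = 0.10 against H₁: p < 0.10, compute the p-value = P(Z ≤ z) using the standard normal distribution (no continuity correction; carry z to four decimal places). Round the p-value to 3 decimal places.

p-value = 0.017

With x = 5 successes in n = 119, p̂ = 0.04202.
Under H₀, SE = √(p₀(1−p₀)/n) = √(0.10·0.90/119) = √0.000756303 = 0.027501.
Test statistic (full precision, shown to 4 dp): z = (5/119 − 0.10)/SE₀ ≈ -2.1084.
p-value = P(Z ≤ z) with z = -2.1084 → 0.017.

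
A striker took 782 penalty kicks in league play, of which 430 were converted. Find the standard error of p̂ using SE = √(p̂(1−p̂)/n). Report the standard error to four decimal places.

SE = 0.0178

Sample proportion p̂ = 430/782 = 0.54987.
p̂(1−p̂) = 0.54987·0.45013 = 0.247513.
SE = √(0.247513/782) = 0.0178.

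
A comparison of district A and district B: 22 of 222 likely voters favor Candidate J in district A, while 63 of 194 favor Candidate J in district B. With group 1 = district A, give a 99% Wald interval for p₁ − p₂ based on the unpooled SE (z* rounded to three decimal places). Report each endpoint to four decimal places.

p̂₁ = 0.09910, p̂₂ = 0.32474, so the observed difference is -0.22564.
SE = √(0.000402155 + 0.001130334) = √0.001532489 = 0.039147.
The 99% critical value is z* = 2.576. Margin of error = 0.10084.
CI: -0.22564 ± 0.10084 = (-0.3265, -0.1248).

(-0.3265, -0.1248)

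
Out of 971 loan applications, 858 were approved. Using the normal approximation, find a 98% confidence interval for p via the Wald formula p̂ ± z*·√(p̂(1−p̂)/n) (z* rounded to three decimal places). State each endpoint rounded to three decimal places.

The sample proportion is 858/971 = 0.88363.
SE = √(p̂(1−p̂)/n) = √(0.102832/971) = 0.010291.
The 98% critical value is z* = 2.326.
Margin = 2.326·0.010291 = 0.02394.
So the interval runs from 0.860 to 0.908.

(0.860, 0.908)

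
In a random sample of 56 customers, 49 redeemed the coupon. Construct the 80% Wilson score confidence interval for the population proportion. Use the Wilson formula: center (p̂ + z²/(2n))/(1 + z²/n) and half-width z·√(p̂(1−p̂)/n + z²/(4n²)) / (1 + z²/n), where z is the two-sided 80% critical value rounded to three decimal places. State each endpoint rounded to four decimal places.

(0.8075, 0.9212)

Here p̂ = 49/56 = 0.87500 and z = 1.282 (z² = 1.643524).
1 + z²/n = 1.029349.
Adjusted center: (0.87500 + z²/(2n))/1.029349 = 0.86431.
Radicand: p̂(1−p̂)/n + z²/(4n²) = 0.001953125 + 0.000131021 = 0.002084146.
Half-width = z·√(radicand)/denom = 1.282·0.045652/1.029349 = 0.05686.
CI: 0.86431 ± 0.05686 = (0.8075, 0.9212).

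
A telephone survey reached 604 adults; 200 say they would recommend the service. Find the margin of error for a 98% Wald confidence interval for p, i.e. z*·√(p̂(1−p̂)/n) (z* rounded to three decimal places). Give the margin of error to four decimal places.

p̂ = 200/604 = 0.33113.
SE(p̂) = √(0.33113·0.66887/604) = 0.019149.
For 98% confidence, z* = 2.326.
So ME = 0.0445.

ME = 0.0445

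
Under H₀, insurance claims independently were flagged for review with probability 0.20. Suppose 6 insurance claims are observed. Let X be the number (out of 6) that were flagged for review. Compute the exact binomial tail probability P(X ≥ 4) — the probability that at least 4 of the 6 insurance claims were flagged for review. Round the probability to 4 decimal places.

P = 0.0170

X is binomial with n = 6 and p = 0.20.
P(X ≥ 4) = C(6,4)·0.20^4·0.80^2 + C(6,5)·0.20^5·0.80^1 + C(6,6)·0.20^6·0.80^0.
= 0.015360 + 0.001536 + 0.000064 = 0.0170.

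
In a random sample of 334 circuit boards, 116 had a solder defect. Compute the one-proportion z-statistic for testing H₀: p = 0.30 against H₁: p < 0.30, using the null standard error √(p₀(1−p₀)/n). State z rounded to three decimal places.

z = 1.887

p̂ = 116/334 = 0.34731.
SE₀ = √(0.30·0.70/334) = 0.025075.
Test statistic: z = 0.04731/0.025075 = 1.887.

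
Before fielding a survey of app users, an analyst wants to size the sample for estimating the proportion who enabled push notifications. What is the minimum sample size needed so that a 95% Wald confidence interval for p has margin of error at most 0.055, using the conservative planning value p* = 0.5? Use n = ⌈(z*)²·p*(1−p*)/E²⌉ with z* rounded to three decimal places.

z* = 1.960 at the 95% level.
p*(1−p*) = 0.50·0.50 = 0.2500.
(z*)²·p*(1−p*)/E² = 3.841600·0.2500/0.003025 = 317.488.
Rounding up, n = 318.

n = 318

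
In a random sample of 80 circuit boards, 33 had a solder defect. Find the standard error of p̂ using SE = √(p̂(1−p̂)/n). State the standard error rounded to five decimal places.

Sample proportion p̂ = 33/80 = 0.41250.
p̂(1−p̂) = 0.41250·0.58750 = 0.242344.
SE = √(0.242344/80) = √0.003029300 = 0.05504.

SE = 0.05504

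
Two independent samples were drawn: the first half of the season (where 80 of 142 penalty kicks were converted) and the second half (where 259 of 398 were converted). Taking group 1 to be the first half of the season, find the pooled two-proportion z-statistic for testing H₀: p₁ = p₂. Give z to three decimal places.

z = -1.849

Sample proportions: p̂₁ = 80/142 = 0.56338 and p̂₂ = 259/398 = 0.65075.
Pooling: p̂ = 339/540 = 0.62778.
SE = √[p̂(1−p̂)(1/n₁+1/n₂)] = √[0.62778·0.37222·(1/142+1/398)] ≈ 0.047251.
z = (p̂₁ − p̂₂)/SE = (0.56338 − 0.65075)/0.047251 = -0.08737/0.047251 = -1.849.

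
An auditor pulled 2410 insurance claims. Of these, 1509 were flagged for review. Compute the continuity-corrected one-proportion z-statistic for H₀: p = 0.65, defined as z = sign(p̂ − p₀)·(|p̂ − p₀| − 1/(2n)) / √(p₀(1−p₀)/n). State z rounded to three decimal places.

z = -2.434

The sample proportion is 1509/2410 = 0.62614. p̂ − p₀ = -0.023859.
Continuity correction 1/(2n) = 1/4820 = 0.000207.
Corrected numerator: |-0.023859| − 0.000207 = 0.023652.
Null standard error: √(0.65·0.35/2410) = √0.000094398 = 0.009716.
z = (−)0.023652/0.009716 = -2.434.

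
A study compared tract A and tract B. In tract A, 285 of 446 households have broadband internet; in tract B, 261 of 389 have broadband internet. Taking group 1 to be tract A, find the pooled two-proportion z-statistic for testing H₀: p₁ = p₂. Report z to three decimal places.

Sample proportions: p̂₁ = 285/446 = 0.63901 and p̂₂ = 261/389 = 0.67095.
Pooled p̂ = (285+261)/(446+389) = 546/835 = 0.65389.
SE = √[p̂(1−p̂)(1/n₁+1/n₂)] = √[0.65389·0.34611·(1/446+1/389)] ≈ 0.033003.
z = -0.03194/0.033003 = -0.968.

z = -0.968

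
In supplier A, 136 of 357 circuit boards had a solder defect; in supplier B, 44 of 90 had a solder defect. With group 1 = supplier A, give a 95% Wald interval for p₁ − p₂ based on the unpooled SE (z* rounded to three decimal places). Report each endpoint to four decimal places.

(-0.2228, 0.0070)

p̂₁ = 136/357 = 0.38095, p̂₂ = 44/90 = 0.48889; p̂₁ − p̂₂ = -0.10794.
SE = √(0.000660582 + 0.002776406) = √0.003436988 = 0.058626.
The 95% critical value is z* = 1.960. Margin of error = 0.11491.
CI: -0.10794 ± 0.11491 = (-0.2228, 0.0070).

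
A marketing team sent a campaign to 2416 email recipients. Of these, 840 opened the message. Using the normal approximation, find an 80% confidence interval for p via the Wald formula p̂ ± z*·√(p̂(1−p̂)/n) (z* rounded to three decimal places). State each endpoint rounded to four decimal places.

Sample proportion p̂ = 840/2416 = 0.34768.
SE(p̂) = √(0.34768·0.65232/2416) = 0.009689.
For 80% confidence, z* = 1.282.
Margin of error: 1.282 × 0.009689 = 0.01242.
Interval: 0.34768 ± 0.01242 → (0.3353, 0.3601).

(0.3353, 0.3601)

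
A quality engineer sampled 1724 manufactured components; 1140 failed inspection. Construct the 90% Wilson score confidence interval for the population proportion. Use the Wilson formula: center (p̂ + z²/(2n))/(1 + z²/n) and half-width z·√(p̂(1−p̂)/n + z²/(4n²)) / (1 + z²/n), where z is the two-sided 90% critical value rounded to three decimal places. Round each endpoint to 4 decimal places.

(0.6423, 0.6797)

p̂ = 1140/1724 = 0.66125; z = 1.645, so z² = 2.706025.
1 + z²/n = 1.001570.
Adjusted center: (0.66125 + z²/(2n))/1.001570 = 0.66100.
Radicand: p̂(1−p̂)/n + z²/(4n²) = 0.000129929 + 0.000000228 = 0.000130157.
Half-width = 1.645·√0.000130157/1.001570 = 0.01874.
So the interval runs from 0.6423 to 0.6797.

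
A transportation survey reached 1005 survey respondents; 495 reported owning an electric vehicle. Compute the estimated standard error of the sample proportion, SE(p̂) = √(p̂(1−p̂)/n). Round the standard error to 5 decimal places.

Sample proportion p̂ = 495/1005 = 0.49254.
p̂(1−p̂) = 0.49254·0.50746 = 0.249944.
Dividing by n and taking the root: √0.000248700 = 0.01577.

SE = 0.01577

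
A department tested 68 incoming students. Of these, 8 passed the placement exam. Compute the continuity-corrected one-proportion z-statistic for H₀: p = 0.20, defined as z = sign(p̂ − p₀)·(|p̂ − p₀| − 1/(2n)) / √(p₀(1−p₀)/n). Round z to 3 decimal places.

z = -1.546

The sample proportion is 8/68 = 0.11765. p̂ − p₀ = -0.082353.
1/(2n) = 0.007353.
Corrected numerator: |-0.082353| − 0.007353 = 0.075000.
Null standard error: √(0.20·0.80/68) = √0.002352941 = 0.048507.
z = (−)0.075000/0.048507 = -1.546.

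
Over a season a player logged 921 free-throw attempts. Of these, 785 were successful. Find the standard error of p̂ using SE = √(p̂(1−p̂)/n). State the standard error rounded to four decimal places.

SE = 0.0117

Sample proportion p̂ = 785/921 = 0.85233.
p̂(1−p̂) = 0.125864.
SE = √(0.125864/921) = 0.0117.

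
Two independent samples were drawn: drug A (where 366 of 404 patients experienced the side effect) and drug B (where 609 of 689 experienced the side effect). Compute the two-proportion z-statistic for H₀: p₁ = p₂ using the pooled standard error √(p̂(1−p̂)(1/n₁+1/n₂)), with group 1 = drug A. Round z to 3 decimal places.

z = 1.134

Sample proportions: p̂₁ = 366/404 = 0.90594 and p̂₂ = 609/689 = 0.88389.
Pooled p̂ = (366+609)/(404+689) = 975/1093 = 0.89204.
SE = √[p̂(1−p̂)(1/n₁+1/n₂)] = √[0.89204·0.10796·(1/404+1/689)] ≈ 0.019446.
z = (p̂₁ − p̂₂)/SE = (0.90594 − 0.88389)/0.019446 = 0.02205/0.019446 = 1.134.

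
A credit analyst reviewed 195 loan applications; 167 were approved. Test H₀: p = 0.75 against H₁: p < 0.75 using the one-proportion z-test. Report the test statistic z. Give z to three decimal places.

z = 3.432

With x = 167 successes in n = 195, p̂ = 0.85641.
Under H₀, SE = √(p₀(1−p₀)/n) = √(0.75·0.25/195) = √0.000961538 = 0.031009.
z = (p̂ − p₀)/SE = (0.85641 − 0.75)/0.031009 = 3.432.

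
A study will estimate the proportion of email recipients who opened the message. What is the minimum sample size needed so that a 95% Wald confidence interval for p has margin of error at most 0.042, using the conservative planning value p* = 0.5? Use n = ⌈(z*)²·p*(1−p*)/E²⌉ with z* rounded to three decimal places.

For 95% confidence, z* = 1.960.
p*(1−p*) = 0.50·0.50 = 0.2500.
Required n before rounding: 3.841600 × 0.2500 / 0.042² = 544.444.
⌈544.444⌉ = 545.

n = 545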